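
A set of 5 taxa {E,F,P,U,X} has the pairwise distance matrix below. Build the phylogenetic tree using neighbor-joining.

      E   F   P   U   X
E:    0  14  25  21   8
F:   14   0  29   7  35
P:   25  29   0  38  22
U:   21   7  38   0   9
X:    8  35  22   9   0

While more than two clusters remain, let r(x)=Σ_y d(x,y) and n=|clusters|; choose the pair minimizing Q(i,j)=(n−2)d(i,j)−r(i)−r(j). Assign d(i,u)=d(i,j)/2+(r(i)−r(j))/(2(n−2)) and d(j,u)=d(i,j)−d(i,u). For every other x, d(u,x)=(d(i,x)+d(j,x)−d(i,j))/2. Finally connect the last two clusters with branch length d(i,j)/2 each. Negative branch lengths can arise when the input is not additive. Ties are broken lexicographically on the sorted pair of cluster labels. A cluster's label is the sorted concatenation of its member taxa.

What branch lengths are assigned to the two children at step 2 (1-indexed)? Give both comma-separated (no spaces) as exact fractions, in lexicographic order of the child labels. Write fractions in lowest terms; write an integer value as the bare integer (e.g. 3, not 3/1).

iteration 1: select F,U (d=7, Q=-139); attach at lengths (31/6, 11/6); label the merged cluster FU
  updated: d(E,FU)=14, d(FU,P)=30, d(FU,X)=37/2
iteration 2: select E,FU (d=14, Q=-163/2); attach at lengths (25/8, 87/8); label the merged cluster EFU
  updated: d(EFU,P)=41/2, d(EFU,X)=25/4
iteration 3: select EFU,P (d=41/2, Q=-195/4); attach at lengths (19/8, 145/8); label the merged cluster EFPU
  updated: d(EFPU,X)=31/8
iteration 4: select EFPU,X (d=31/8); attach at lengths (31/16, 31/16); label the merged cluster EFPUX
final tree: (((E:25/8,(F:31/6,U:11/6):87/8):19/8,P:145/8):31/16,X:31/16)
total length: 363/8

25/8,87/8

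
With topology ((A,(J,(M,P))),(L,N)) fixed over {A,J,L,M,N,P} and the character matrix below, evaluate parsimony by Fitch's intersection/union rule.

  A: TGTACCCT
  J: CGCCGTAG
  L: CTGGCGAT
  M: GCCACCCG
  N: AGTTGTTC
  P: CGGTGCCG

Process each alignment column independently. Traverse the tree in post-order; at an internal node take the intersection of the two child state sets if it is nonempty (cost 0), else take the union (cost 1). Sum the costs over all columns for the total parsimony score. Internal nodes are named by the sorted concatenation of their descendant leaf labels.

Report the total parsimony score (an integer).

23

[col 0] MP: children M:{G}, P:{C} ∪→ {C,G}; cost 1
[col 0] JMP: children J:{C}, MP:{C,G} ∩→ {C}; cost 0
[col 0] AJMP: children A:{T}, JMP:{C} ∪→ {C,T}; cost 1
[col 0] LN: children L:{C}, N:{A} ∪→ {A,C}; cost 1
[col 0] AJLMNP: children AJMP:{C,T}, LN:{A,C} ∩→ {C}; cost 0
[col 1] MP: children M:{C}, P:{G} ∪→ {C,G}; cost 1
[col 1] JMP: children J:{G}, MP:{C,G} ∩→ {G}; cost 0
[col 1] AJMP: children A:{G}, JMP:{G} ∩→ {G}; cost 0
[col 1] LN: children L:{T}, N:{G} ∪→ {G,T}; cost 1
[col 1] AJLMNP: children AJMP:{G}, LN:{G,T} ∩→ {G}; cost 0
[col 2] MP: children M:{C}, P:{G} ∪→ {C,G}; cost 1
[col 2] JMP: children J:{C}, MP:{C,G} ∩→ {C}; cost 0
[col 2] AJMP: children A:{T}, JMP:{C} ∪→ {C,T}; cost 1
[col 2] LN: children L:{G}, N:{T} ∪→ {G,T}; cost 1
[col 2] AJLMNP: children AJMP:{C,T}, LN:{G,T} ∩→ {T}; cost 0
[col 3] MP: children M:{A}, P:{T} ∪→ {A,T}; cost 1
[col 3] JMP: children J:{C}, MP:{A,T} ∪→ {A,C,T}; cost 1
[col 3] AJMP: children A:{A}, JMP:{A,C,T} ∩→ {A}; cost 0
[col 3] LN: children L:{G}, N:{T} ∪→ {G,T}; cost 1
[col 3] AJLMNP: children AJMP:{A}, LN:{G,T} ∪→ {A,G,T}; cost 1
[col 4] MP: children M:{C}, P:{G} ∪→ {C,G}; cost 1
[col 4] JMP: children J:{G}, MP:{C,G} ∩→ {G}; cost 0
[col 4] AJMP: children A:{C}, JMP:{G} ∪→ {C,G}; cost 1
[col 4] LN: children L:{C}, N:{G} ∪→ {C,G}; cost 1
[col 4] AJLMNP: children AJMP:{C,G}, LN:{C,G} ∩→ {C,G}; cost 0
[col 5] MP: children M:{C}, P:{C} ∩→ {C}; cost 0
[col 5] JMP: children J:{T}, MP:{C} ∪→ {C,T}; cost 1
[col 5] AJMP: children A:{C}, JMP:{C,T} ∩→ {C}; cost 0
[col 5] LN: children L:{G}, N:{T} ∪→ {G,T}; cost 1
[col 5] AJLMNP: children AJMP:{C}, LN:{G,T} ∪→ {C,G,T}; cost 1
[col 6] MP: children M:{C}, P:{C} ∩→ {C}; cost 0
[col 6] JMP: children J:{A}, MP:{C} ∪→ {A,C}; cost 1
[col 6] AJMP: children A:{C}, JMP:{A,C} ∩→ {C}; cost 0
[col 6] LN: children L:{A}, N:{T} ∪→ {A,T}; cost 1
[col 6] AJLMNP: children AJMP:{C}, LN:{A,T} ∪→ {A,C,T}; cost 1
[col 7] MP: children M:{G}, P:{G} ∩→ {G}; cost 0
[col 7] JMP: children J:{G}, MP:{G} ∩→ {G}; cost 0
[col 7] AJMP: children A:{T}, JMP:{G} ∪→ {G,T}; cost 1
[col 7] LN: children L:{T}, N:{C} ∪→ {C,T}; cost 1
[col 7] AJLMNP: children AJMP:{G,T}, LN:{C,T} ∩→ {T}; cost 0
per-site changes: [3, 2, 3, 4, 3, 3, 3, 2]; total = 23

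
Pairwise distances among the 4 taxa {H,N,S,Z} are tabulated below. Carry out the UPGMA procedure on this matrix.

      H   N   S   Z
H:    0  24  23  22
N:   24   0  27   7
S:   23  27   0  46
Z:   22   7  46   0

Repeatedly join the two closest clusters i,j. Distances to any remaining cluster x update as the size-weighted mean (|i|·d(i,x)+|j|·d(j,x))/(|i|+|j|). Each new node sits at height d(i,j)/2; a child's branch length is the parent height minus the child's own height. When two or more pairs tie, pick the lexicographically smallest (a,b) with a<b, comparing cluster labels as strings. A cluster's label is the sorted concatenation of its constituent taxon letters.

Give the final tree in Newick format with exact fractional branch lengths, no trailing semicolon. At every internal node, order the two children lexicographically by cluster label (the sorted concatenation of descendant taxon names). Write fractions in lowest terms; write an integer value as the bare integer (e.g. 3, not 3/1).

iteration 1: select N,Z (d=7); attach at lengths (7/2, 7/2); label the merged cluster NZ
  updated: d(H,NZ)=23, d(NZ,S)=73/2
iteration 2: select H,NZ (d=23); attach at lengths (23/2, 8); label the merged cluster HNZ
  updated: d(HNZ,S)=32
iteration 3: select HNZ,S (d=32); attach at lengths (9/2, 16); label the merged cluster HNSZ
final tree: ((H:23/2,(N:7/2,Z:7/2):8):9/2,S:16)
total length: 47

((H:23/2,(N:7/2,Z:7/2):8):9/2,S:16)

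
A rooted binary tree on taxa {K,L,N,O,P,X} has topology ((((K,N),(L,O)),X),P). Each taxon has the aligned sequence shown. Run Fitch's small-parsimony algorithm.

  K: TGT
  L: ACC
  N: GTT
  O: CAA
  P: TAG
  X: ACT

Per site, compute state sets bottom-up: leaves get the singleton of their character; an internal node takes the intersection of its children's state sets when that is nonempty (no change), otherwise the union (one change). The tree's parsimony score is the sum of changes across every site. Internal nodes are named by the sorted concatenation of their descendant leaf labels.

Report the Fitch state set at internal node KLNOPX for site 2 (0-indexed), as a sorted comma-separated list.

KN@0: {T} ∪ {G} = {G,T} (union, +1)
LO@0: {A} ∪ {C} = {A,C} (union, +1)
KLNO@0: {G,T} ∪ {A,C} = {A,C,G,T} (union, +1)
KLNOX@0: {A,C,G,T} ∩ {A} = {A} (intersection, +0)
KLNOPX@0: {A} ∪ {T} = {A,T} (union, +1)
KN@1: {G} ∪ {T} = {G,T} (union, +1)
LO@1: {C} ∪ {A} = {A,C} (union, +1)
KLNO@1: {G,T} ∪ {A,C} = {A,C,G,T} (union, +1)
KLNOX@1: {A,C,G,T} ∩ {C} = {C} (intersection, +0)
KLNOPX@1: {C} ∪ {A} = {A,C} (union, +1)
KN@2: {T} ∩ {T} = {T} (intersection, +0)
LO@2: {C} ∪ {A} = {A,C} (union, +1)
KLNO@2: {T} ∪ {A,C} = {A,C,T} (union, +1)
KLNOX@2: {A,C,T} ∩ {T} = {T} (intersection, +0)
KLNOPX@2: {T} ∪ {G} = {G,T} (union, +1)
per-site changes: [4, 4, 3]; total = 11

G,T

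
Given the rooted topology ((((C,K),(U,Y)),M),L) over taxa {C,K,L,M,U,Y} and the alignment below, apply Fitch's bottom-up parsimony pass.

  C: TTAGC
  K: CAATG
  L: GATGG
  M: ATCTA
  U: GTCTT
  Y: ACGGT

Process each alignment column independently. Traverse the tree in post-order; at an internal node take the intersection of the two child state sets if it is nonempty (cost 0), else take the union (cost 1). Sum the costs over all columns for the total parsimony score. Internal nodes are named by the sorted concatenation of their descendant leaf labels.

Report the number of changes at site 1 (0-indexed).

3

[col 0] CK: children C:{T}, K:{C} ∪→ {C,T}; cost 1
[col 0] UY: children U:{G}, Y:{A} ∪→ {A,G}; cost 1
[col 0] CKUY: children CK:{C,T}, UY:{A,G} ∪→ {A,C,G,T}; cost 1
[col 0] CKMUY: children CKUY:{A,C,G,T}, M:{A} ∩→ {A}; cost 0
[col 0] CKLMUY: children CKMUY:{A}, L:{G} ∪→ {A,G}; cost 1
[col 1] CK: children C:{T}, K:{A} ∪→ {A,T}; cost 1
[col 1] UY: children U:{T}, Y:{C} ∪→ {C,T}; cost 1
[col 1] CKUY: children CK:{A,T}, UY:{C,T} ∩→ {T}; cost 0
[col 1] CKMUY: children CKUY:{T}, M:{T} ∩→ {T}; cost 0
[col 1] CKLMUY: children CKMUY:{T}, L:{A} ∪→ {A,T}; cost 1
[col 2] CK: children C:{A}, K:{A} ∩→ {A}; cost 0
[col 2] UY: children U:{C}, Y:{G} ∪→ {C,G}; cost 1
[col 2] CKUY: children CK:{A}, UY:{C,G} ∪→ {A,C,G}; cost 1
[col 2] CKMUY: children CKUY:{A,C,G}, M:{C} ∩→ {C}; cost 0
[col 2] CKLMUY: children CKMUY:{C}, L:{T} ∪→ {C,T}; cost 1
[col 3] CK: children C:{G}, K:{T} ∪→ {G,T}; cost 1
[col 3] UY: children U:{T}, Y:{G} ∪→ {G,T}; cost 1
[col 3] CKUY: children CK:{G,T}, UY:{G,T} ∩→ {G,T}; cost 0
[col 3] CKMUY: children CKUY:{G,T}, M:{T} ∩→ {T}; cost 0
[col 3] CKLMUY: children CKMUY:{T}, L:{G} ∪→ {G,T}; cost 1
[col 4] CK: children C:{C}, K:{G} ∪→ {C,G}; cost 1
[col 4] UY: children U:{T}, Y:{T} ∩→ {T}; cost 0
[col 4] CKUY: children CK:{C,G}, UY:{T} ∪→ {C,G,T}; cost 1
[col 4] CKMUY: children CKUY:{C,G,T}, M:{A} ∪→ {A,C,G,T}; cost 1
[col 4] CKLMUY: children CKMUY:{A,C,G,T}, L:{G} ∩→ {G}; cost 0
per-site changes: [4, 3, 3, 3, 3]; total = 16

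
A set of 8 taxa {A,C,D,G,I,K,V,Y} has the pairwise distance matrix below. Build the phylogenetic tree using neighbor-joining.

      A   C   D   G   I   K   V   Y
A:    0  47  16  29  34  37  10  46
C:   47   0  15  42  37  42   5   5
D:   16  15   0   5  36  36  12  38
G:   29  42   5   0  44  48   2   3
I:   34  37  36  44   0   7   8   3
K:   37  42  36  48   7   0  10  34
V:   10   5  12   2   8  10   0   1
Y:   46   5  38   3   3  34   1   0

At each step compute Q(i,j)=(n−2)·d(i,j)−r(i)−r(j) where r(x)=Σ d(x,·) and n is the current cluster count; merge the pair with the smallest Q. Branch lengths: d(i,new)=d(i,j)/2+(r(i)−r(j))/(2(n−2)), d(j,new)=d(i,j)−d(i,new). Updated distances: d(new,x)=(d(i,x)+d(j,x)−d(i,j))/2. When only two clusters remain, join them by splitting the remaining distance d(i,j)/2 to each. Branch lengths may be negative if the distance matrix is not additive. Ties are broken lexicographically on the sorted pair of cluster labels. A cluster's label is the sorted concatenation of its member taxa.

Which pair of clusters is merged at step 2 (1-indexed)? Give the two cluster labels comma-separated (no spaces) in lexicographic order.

C,Y

1. join I+K (d=7, Q=-341) ⇒ IK; edges |I|=-1/4, |K|=29/4
  updated: d(A,IK)=32, d(C,IK)=36, d(D,IK)=65/2, d(G,IK)=85/2, d(IK,V)=11/2, d(IK,Y)=15
2. join C+Y (d=5, Q=-233) ⇒ CY; edges |C|=67/10, |Y|=-17/10
  updated: d(A,CY)=44, d(CY,D)=24, d(CY,G)=20, d(CY,IK)=23, d(CY,V)=1/2
3. join D+G (d=5, Q=-168) ⇒ DG; edges |D|=11/8, |G|=29/8
  updated: d(A,DG)=20, d(CY,DG)=39/2, d(DG,IK)=35, d(DG,V)=9/2
4. join A+DG (d=20, Q=-125) ⇒ ADG; edges |A|=29/2, |DG|=11/2
  updated: d(ADG,CY)=87/4, d(ADG,IK)=47/2, d(ADG,V)=-11/4
5. join ADG+V (d=-11/4, Q=-205/4) ⇒ ADGV; edges |ADG|=135/16, |V|=-179/16
  updated: d(ADGV,CY)=25/2, d(ADGV,IK)=127/8
6. join ADGV+CY (d=25/2, Q=-411/8) ⇒ ACDGVY; edges |ADGV|=43/16, |CY|=157/16
  updated: d(ACDGVY,IK)=211/16
7. join ACDGVY+IK (d=211/16) ⇒ ACDGIKVY; edges |ACDGVY|=211/32, |IK|=211/32
final tree: ((((A:29/2,(D:11/8,G:29/8):11/2):135/16,V:-179/16):43/16,(C:67/10,Y:-17/10):157/16):211/32,(I:-1/4,K:29/4):211/32)
total length: 959/16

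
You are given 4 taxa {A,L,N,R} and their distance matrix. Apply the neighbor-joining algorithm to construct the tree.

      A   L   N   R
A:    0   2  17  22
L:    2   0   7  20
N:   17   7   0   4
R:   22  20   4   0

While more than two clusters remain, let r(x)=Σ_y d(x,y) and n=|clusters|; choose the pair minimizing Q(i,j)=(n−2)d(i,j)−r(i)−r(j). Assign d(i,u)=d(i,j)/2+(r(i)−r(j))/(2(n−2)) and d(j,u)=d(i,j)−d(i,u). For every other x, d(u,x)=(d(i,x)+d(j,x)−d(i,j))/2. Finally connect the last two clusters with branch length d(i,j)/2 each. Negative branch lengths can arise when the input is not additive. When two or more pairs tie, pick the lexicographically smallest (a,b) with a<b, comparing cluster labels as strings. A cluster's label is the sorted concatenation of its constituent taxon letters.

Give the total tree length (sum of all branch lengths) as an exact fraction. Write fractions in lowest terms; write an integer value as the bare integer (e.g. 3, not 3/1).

39/2

step 1: merge (A,L) at d=2, Q=-66; branch lengths A→4, L→-2; new cluster AL
  updated: d(AL,N)=11, d(AL,R)=20
step 2: merge (AL,N) at d=11, Q=-35; branch lengths AL→27/2, N→-5/2; new cluster ALN
  updated: d(ALN,R)=13/2
step 3: merge (ALN,R) at d=13/2; branch lengths ALN→13/4, R→13/4; new cluster ALNR
final tree: (((A:4,L:-2):27/2,N:-5/2):13/4,R:13/4)
total length: 39/2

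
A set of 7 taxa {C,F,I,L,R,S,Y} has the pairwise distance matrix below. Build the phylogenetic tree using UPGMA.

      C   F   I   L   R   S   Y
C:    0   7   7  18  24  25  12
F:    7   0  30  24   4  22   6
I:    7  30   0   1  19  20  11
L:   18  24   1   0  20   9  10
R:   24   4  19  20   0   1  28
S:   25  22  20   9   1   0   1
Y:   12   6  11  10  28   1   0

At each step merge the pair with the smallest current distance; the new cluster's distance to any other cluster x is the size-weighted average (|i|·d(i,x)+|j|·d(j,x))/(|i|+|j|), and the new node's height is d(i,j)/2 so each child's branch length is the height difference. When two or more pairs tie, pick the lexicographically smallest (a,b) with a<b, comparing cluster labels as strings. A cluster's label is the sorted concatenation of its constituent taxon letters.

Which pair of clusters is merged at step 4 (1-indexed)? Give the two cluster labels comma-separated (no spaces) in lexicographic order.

iteration 1: select I,L (d=1); attach at lengths (1/2, 1/2); label the merged cluster IL
  updated: d(C,IL)=25/2, d(F,IL)=27, d(IL,R)=39/2, d(IL,S)=29/2, d(IL,Y)=21/2
iteration 2: select R,S (d=1); attach at lengths (1/2, 1/2); label the merged cluster RS
  updated: d(C,RS)=49/2, d(F,RS)=13, d(IL,RS)=17, d(RS,Y)=29/2
iteration 3: select F,Y (d=6); attach at lengths (3, 3); label the merged cluster FY
  updated: d(C,FY)=19/2, d(FY,IL)=75/4, d(FY,RS)=55/4
iteration 4: select C,FY (d=19/2); attach at lengths (19/4, 7/4); label the merged cluster CFY
  updated: d(CFY,IL)=50/3, d(CFY,RS)=52/3
iteration 5: select CFY,IL (d=50/3); attach at lengths (43/12, 47/6); label the merged cluster CFILY
  updated: d(CFILY,RS)=86/5
iteration 6: select CFILY,RS (d=86/5); attach at lengths (4/15, 81/10); label the merged cluster CFILRSY
final tree: (((C:19/4,(F:3,Y:3):7/4):43/12,(I:1/2,L:1/2):47/6):4/15,(R:1/2,S:1/2):81/10)
total length: 2057/60

C,FY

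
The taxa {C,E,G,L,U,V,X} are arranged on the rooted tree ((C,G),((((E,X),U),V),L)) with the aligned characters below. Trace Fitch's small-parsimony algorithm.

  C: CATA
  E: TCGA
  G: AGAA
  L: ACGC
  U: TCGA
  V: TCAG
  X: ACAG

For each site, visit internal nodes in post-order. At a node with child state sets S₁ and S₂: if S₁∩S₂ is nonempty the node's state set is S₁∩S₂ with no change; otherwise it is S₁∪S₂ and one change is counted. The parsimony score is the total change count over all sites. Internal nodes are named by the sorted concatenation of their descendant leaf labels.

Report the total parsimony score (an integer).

12

site 0, node CG: C={C} ∪ G={A} → {A,C} (+1)
site 0, node EX: E={T} ∪ X={A} → {A,T} (+1)
site 0, node EUX: EX={A,T} ∩ U={T} → {T} (+0)
site 0, node EUVX: EUX={T} ∩ V={T} → {T} (+0)
site 0, node ELUVX: EUVX={T} ∪ L={A} → {A,T} (+1)
site 0, node CEGLUVX: CG={A,C} ∩ ELUVX={A,T} → {A} (+0)
site 1, node CG: C={A} ∪ G={G} → {A,G} (+1)
site 1, node EX: E={C} ∩ X={C} → {C} (+0)
site 1, node EUX: EX={C} ∩ U={C} → {C} (+0)
site 1, node EUVX: EUX={C} ∩ V={C} → {C} (+0)
site 1, node ELUVX: EUVX={C} ∩ L={C} → {C} (+0)
site 1, node CEGLUVX: CG={A,G} ∪ ELUVX={C} → {A,C,G} (+1)
site 2, node CG: C={T} ∪ G={A} → {A,T} (+1)
site 2, node EX: E={G} ∪ X={A} → {A,G} (+1)
site 2, node EUX: EX={A,G} ∩ U={G} → {G} (+0)
site 2, node EUVX: EUX={G} ∪ V={A} → {A,G} (+1)
site 2, node ELUVX: EUVX={A,G} ∩ L={G} → {G} (+0)
site 2, node CEGLUVX: CG={A,T} ∪ ELUVX={G} → {A,G,T} (+1)
site 3, node CG: C={A} ∩ G={A} → {A} (+0)
site 3, node EX: E={A} ∪ X={G} → {A,G} (+1)
site 3, node EUX: EX={A,G} ∩ U={A} → {A} (+0)
site 3, node EUVX: EUX={A} ∪ V={G} → {A,G} (+1)
site 3, node ELUVX: EUVX={A,G} ∪ L={C} → {A,C,G} (+1)
site 3, node CEGLUVX: CG={A} ∩ ELUVX={A,C,G} → {A} (+0)
per-site changes: [3, 2, 4, 3]; total = 12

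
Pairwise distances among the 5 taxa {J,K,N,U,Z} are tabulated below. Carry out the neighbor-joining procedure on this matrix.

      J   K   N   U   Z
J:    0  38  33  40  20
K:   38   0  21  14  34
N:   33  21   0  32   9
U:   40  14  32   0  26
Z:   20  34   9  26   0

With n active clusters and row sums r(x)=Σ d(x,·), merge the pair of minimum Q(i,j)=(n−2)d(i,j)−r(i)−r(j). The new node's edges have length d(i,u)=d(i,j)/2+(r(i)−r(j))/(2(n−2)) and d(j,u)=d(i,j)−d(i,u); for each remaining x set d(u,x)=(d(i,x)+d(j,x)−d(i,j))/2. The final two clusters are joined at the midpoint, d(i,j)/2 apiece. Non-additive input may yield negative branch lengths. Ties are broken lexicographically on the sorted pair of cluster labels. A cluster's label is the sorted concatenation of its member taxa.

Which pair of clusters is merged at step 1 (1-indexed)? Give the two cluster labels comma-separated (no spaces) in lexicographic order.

1. join K+U (d=14, Q=-177) ⇒ KU; edges |K|=37/6, |U|=47/6
  updated: d(J,KU)=32, d(KU,N)=39/2, d(KU,Z)=23
2. join J+Z (d=20, Q=-97) ⇒ JZ; edges |J|=73/4, |Z|=7/4
  updated: d(JZ,KU)=35/2, d(JZ,N)=11
3. join JZ+KU (d=35/2, Q=-48) ⇒ JKUZ; edges |JZ|=9/2, |KU|=13
  updated: d(JKUZ,N)=13/2
4. join JKUZ+N (d=13/2) ⇒ JKNUZ; edges |JKUZ|=13/4, |N|=13/4
final tree: (((J:73/4,Z:7/4):9/2,(K:37/6,U:47/6):13):13/4,N:13/4)
total length: 58

K,U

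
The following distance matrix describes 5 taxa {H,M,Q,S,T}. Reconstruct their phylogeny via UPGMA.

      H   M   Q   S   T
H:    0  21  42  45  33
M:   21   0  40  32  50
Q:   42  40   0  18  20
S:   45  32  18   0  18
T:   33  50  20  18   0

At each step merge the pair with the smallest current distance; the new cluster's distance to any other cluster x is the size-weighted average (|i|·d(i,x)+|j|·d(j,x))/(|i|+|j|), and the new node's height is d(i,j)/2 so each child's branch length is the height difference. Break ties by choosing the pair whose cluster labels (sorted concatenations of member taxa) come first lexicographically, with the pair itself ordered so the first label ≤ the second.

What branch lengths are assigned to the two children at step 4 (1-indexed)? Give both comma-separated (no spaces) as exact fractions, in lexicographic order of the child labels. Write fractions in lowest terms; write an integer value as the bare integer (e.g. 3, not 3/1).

29/3,32/3

1. join Q+S (d=18) ⇒ QS; edges |Q|=9, |S|=9
  updated: d(H,QS)=87/2, d(M,QS)=36, d(QS,T)=19
2. join QS+T (d=19) ⇒ QST; edges |QS|=1/2, |T|=19/2
  updated: d(H,QST)=40, d(M,QST)=122/3
3. join H+M (d=21) ⇒ HM; edges |H|=21/2, |M|=21/2
  updated: d(HM,QST)=121/3
4. join HM+QST (d=121/3) ⇒ HMQST; edges |HM|=29/3, |QST|=32/3
final tree: ((H:21/2,M:21/2):29/3,((Q:9,S:9):1/2,T:19/2):32/3)
total length: 208/3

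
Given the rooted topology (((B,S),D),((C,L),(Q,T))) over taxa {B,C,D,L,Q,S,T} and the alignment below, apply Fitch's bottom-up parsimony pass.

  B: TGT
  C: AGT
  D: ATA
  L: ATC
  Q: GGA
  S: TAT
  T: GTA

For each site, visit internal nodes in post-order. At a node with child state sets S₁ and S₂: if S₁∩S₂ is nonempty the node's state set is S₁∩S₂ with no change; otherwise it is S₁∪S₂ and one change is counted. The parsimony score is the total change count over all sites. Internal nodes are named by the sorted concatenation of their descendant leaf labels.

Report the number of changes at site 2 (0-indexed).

site 0, node BS: B={T} ∩ S={T} → {T} (+0)
site 0, node BDS: BS={T} ∪ D={A} → {A,T} (+1)
site 0, node CL: C={A} ∩ L={A} → {A} (+0)
site 0, node QT: Q={G} ∩ T={G} → {G} (+0)
site 0, node CLQT: CL={A} ∪ QT={G} → {A,G} (+1)
site 0, node BCDLQST: BDS={A,T} ∩ CLQT={A,G} → {A} (+0)
site 1, node BS: B={G} ∪ S={A} → {A,G} (+1)
site 1, node BDS: BS={A,G} ∪ D={T} → {A,G,T} (+1)
site 1, node CL: C={G} ∪ L={T} → {G,T} (+1)
site 1, node QT: Q={G} ∪ T={T} → {G,T} (+1)
site 1, node CLQT: CL={G,T} ∩ QT={G,T} → {G,T} (+0)
site 1, node BCDLQST: BDS={A,G,T} ∩ CLQT={G,T} → {G,T} (+0)
site 2, node BS: B={T} ∩ S={T} → {T} (+0)
site 2, node BDS: BS={T} ∪ D={A} → {A,T} (+1)
site 2, node CL: C={T} ∪ L={C} → {C,T} (+1)
site 2, node QT: Q={A} ∩ T={A} → {A} (+0)
site 2, node CLQT: CL={C,T} ∪ QT={A} → {A,C,T} (+1)
site 2, node BCDLQST: BDS={A,T} ∩ CLQT={A,C,T} → {A,T} (+0)
per-site changes: [2, 4, 3]; total = 9

3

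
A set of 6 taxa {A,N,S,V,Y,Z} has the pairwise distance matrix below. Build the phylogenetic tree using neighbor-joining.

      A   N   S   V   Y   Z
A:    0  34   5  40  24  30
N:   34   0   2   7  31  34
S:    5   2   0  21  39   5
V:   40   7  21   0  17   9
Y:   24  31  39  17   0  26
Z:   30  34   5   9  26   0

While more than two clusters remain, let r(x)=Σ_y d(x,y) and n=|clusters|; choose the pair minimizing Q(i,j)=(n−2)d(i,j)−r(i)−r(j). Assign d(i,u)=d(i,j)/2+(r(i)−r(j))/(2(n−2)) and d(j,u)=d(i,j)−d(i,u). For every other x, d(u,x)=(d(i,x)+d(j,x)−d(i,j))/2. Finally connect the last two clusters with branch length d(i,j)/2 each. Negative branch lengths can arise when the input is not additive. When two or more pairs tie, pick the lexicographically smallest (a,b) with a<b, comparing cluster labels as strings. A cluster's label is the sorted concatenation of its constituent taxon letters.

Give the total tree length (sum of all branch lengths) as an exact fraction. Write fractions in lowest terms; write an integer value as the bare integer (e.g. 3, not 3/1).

1. join A+S (d=5, Q=-185) ⇒ AS; edges |A|=81/8, |S|=-41/8
  updated: d(AS,N)=31/2, d(AS,V)=28, d(AS,Y)=29, d(AS,Z)=15
2. join AS+N (d=31/2, Q=-257/2) ⇒ ANS; edges |AS|=31/4, |N|=31/4
  updated: d(ANS,V)=39/4, d(ANS,Y)=89/4, d(ANS,Z)=67/4
3. join ANS+Y (d=89/4, Q=-139/2) ⇒ ANSY; edges |ANS|=7, |Y|=61/4
  updated: d(ANSY,V)=9/4, d(ANSY,Z)=41/4
4. join ANSY+V (d=9/4, Q=-43/2) ⇒ ANSVY; edges |ANSY|=7/4, |V|=1/2
  updated: d(ANSVY,Z)=17/2
5. join ANSVY+Z (d=17/2) ⇒ ANSVYZ; edges |ANSVY|=17/4, |Z|=17/4
final tree: (((((A:81/8,S:-41/8):31/4,N:31/4):7,Y:61/4):7/4,V:1/2):17/4,Z:17/4)
total length: 107/2

107/2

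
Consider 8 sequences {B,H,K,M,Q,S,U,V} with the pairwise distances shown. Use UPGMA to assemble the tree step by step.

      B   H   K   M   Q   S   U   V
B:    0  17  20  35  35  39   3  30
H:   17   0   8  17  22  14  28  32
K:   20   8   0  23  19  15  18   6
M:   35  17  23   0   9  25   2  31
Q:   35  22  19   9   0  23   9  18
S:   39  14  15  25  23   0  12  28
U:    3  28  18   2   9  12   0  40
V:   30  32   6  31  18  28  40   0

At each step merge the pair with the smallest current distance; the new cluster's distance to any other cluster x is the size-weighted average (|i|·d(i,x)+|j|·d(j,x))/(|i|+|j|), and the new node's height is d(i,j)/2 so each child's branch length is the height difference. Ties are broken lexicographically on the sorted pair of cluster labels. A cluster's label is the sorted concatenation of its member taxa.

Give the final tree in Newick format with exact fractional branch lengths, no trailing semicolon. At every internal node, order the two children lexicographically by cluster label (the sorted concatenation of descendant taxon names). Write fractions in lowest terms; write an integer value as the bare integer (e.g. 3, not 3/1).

iteration 1: select M,U (d=2); attach at lengths (1, 1); label the merged cluster MU
  updated: d(B,MU)=19, d(H,MU)=45/2, d(K,MU)=41/2, d(MU,Q)=9, d(MU,S)=37/2, d(MU,V)=71/2
iteration 2: select K,V (d=6); attach at lengths (3, 3); label the merged cluster KV
  updated: d(B,KV)=25, d(H,KV)=20, d(KV,MU)=28, d(KV,Q)=37/2, d(KV,S)=43/2
iteration 3: select MU,Q (d=9); attach at lengths (7/2, 9/2); label the merged cluster MQU
  updated: d(B,MQU)=73/3, d(H,MQU)=67/3, d(KV,MQU)=149/6, d(MQU,S)=20
iteration 4: select H,S (d=14); attach at lengths (7, 7); label the merged cluster HS
  updated: d(B,HS)=28, d(HS,KV)=83/4, d(HS,MQU)=127/6
iteration 5: select HS,KV (d=83/4); attach at lengths (27/8, 59/8); label the merged cluster HKSV
  updated: d(B,HKSV)=53/2, d(HKSV,MQU)=23
iteration 6: select HKSV,MQU (d=23); attach at lengths (9/8, 7); label the merged cluster HKMQSUV
  updated: d(B,HKMQSUV)=179/7
iteration 7: select B,HKMQSUV (d=179/7); attach at lengths (179/14, 9/7); label the merged cluster BHKMQSUV
final tree: (B:179/14,(((H:7,S:7):27/8,(K:3,V:3):59/8):9/8,((M:1,U:1):7/2,Q:9/2):7):9/7)
total length: 3525/56

(B:179/14,(((H:7,S:7):27/8,(K:3,V:3):59/8):9/8,((M:1,U:1):7/2,Q:9/2):7):9/7)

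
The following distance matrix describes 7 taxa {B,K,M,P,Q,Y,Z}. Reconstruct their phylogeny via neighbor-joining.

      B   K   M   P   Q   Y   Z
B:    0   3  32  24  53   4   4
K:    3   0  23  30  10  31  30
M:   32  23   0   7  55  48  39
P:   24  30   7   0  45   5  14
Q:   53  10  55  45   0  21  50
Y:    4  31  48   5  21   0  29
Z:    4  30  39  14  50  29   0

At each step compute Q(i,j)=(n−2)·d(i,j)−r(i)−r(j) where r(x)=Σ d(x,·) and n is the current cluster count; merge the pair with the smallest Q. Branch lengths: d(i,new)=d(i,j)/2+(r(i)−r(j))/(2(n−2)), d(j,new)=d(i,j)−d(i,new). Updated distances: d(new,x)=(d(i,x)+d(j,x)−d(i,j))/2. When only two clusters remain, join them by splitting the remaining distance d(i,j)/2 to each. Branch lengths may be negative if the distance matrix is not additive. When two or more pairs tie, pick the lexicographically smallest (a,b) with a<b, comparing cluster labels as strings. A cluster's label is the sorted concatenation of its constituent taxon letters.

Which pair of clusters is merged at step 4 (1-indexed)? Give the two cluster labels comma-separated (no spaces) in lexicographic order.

BZ,MP

iteration 1: select K,Q (d=10, Q=-311); attach at lengths (-57/10, 157/10); label the merged cluster KQ
  updated: d(B,KQ)=23, d(KQ,M)=34, d(KQ,P)=65/2, d(KQ,Y)=21, d(KQ,Z)=35
iteration 2: select M,P (d=7, Q=-429/2); attach at lengths (211/16, -99/16); label the merged cluster MP
  updated: d(B,MP)=49/2, d(KQ,MP)=119/4, d(MP,Y)=23, d(MP,Z)=23
iteration 3: select B,Z (d=4, Q=-269/2); attach at lengths (-47/12, 95/12); label the merged cluster BZ
  updated: d(BZ,KQ)=27, d(BZ,MP)=87/4, d(BZ,Y)=29/2
iteration 4: select BZ,MP (d=87/4, Q=-377/4); attach at lengths (129/16, 219/16); label the merged cluster BMPZ
  updated: d(BMPZ,KQ)=35/2, d(BMPZ,Y)=63/8
iteration 5: select BMPZ,KQ (d=35/2, Q=-371/8); attach at lengths (35/16, 245/16); label the merged cluster BKMPQZ
  updated: d(BKMPQZ,Y)=91/16
iteration 6: select BKMPQZ,Y (d=91/16); attach at lengths (91/32, 91/32); label the merged cluster BKMPQYZ
final tree: ((((B:-47/12,Z:95/12):129/16,(M:211/16,P:-99/16):219/16):35/16,(K:-57/10,Q:157/10):245/16):91/32,Y:91/32)
total length: 1055/16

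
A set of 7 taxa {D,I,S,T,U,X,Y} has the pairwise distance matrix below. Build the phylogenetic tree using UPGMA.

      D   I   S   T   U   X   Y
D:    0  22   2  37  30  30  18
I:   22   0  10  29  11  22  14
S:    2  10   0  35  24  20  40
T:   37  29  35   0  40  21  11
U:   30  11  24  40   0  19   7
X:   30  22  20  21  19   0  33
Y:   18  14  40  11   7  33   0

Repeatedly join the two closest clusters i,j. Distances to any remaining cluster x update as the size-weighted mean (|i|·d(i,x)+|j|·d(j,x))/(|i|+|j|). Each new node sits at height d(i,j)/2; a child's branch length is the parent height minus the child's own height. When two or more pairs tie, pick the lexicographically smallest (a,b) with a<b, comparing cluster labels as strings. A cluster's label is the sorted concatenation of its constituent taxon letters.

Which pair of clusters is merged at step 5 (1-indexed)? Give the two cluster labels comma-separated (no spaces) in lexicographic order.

DS,IUY

iteration 1: select D,S (d=2); attach at lengths (1, 1); label the merged cluster DS
  updated: d(DS,I)=16, d(DS,T)=36, d(DS,U)=27, d(DS,X)=25, d(DS,Y)=29
iteration 2: select U,Y (d=7); attach at lengths (7/2, 7/2); label the merged cluster UY
  updated: d(DS,UY)=28, d(I,UY)=25/2, d(T,UY)=51/2, d(UY,X)=26
iteration 3: select I,UY (d=25/2); attach at lengths (25/4, 11/4); label the merged cluster IUY
  updated: d(DS,IUY)=24, d(IUY,T)=80/3, d(IUY,X)=74/3
iteration 4: select T,X (d=21); attach at lengths (21/2, 21/2); label the merged cluster TX
  updated: d(DS,TX)=61/2, d(IUY,TX)=77/3
iteration 5: select DS,IUY (d=24); attach at lengths (11, 23/4); label the merged cluster DISUY
  updated: d(DISUY,TX)=138/5
iteration 6: select DISUY,TX (d=138/5); attach at lengths (9/5, 33/10); label the merged cluster DISTUXY
final tree: (((D:1,S:1):11,(I:25/4,(U:7/2,Y:7/2):11/4):23/4):9/5,(T:21/2,X:21/2):33/10)
total length: 1217/20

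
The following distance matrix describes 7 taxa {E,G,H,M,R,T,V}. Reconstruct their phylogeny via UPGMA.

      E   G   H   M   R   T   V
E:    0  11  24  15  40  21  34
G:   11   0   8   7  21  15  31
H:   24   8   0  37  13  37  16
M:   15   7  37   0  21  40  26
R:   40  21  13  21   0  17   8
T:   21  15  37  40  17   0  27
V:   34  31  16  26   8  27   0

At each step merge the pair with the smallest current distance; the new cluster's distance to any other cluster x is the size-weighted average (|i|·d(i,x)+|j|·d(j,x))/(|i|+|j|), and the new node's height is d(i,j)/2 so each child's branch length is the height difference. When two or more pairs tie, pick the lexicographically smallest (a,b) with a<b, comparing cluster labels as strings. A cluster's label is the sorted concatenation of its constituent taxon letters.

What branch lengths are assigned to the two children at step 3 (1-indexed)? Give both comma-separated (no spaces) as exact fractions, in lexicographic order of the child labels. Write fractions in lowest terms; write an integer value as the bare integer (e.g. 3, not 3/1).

13/2,3

iteration 1: select G,M (d=7); attach at lengths (7/2, 7/2); label the merged cluster GM
  updated: d(E,GM)=13, d(GM,H)=45/2, d(GM,R)=21, d(GM,T)=55/2, d(GM,V)=57/2
iteration 2: select R,V (d=8); attach at lengths (4, 4); label the merged cluster RV
  updated: d(E,RV)=37, d(GM,RV)=99/4, d(H,RV)=29/2, d(RV,T)=22
iteration 3: select E,GM (d=13); attach at lengths (13/2, 3); label the merged cluster EGM
  updated: d(EGM,H)=23, d(EGM,RV)=173/6, d(EGM,T)=76/3
iteration 4: select H,RV (d=29/2); attach at lengths (29/4, 13/4); label the merged cluster HRV
  updated: d(EGM,HRV)=242/9, d(HRV,T)=27
iteration 5: select EGM,T (d=76/3); attach at lengths (37/6, 38/3); label the merged cluster EGMT
  updated: d(EGMT,HRV)=323/12
iteration 6: select EGMT,HRV (d=323/12); attach at lengths (19/24, 149/24); label the merged cluster EGHMRTV
final tree: (((E:13/2,(G:7/2,M:7/2):3):37/6,T:38/3):19/24,(H:29/4,(R:4,V:4):13/4):149/24)
total length: 365/6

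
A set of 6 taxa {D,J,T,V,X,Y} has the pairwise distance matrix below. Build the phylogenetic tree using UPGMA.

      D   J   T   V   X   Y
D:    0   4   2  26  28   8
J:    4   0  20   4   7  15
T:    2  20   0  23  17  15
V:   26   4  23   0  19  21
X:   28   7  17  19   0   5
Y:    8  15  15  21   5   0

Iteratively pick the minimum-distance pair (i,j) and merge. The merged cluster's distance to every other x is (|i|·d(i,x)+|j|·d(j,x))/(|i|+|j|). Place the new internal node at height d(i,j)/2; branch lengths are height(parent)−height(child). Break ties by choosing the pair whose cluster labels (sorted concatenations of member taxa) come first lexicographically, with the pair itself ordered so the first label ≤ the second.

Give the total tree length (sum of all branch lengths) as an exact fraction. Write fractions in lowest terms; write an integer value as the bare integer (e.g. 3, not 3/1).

247/8

step 1: merge (D,T) at d=2; branch lengths D→1, T→1; new cluster DT
  updated: d(DT,J)=12, d(DT,V)=49/2, d(DT,X)=45/2, d(DT,Y)=23/2
step 2: merge (J,V) at d=4; branch lengths J→2, V→2; new cluster JV
  updated: d(DT,JV)=73/4, d(JV,X)=13, d(JV,Y)=18
step 3: merge (X,Y) at d=5; branch lengths X→5/2, Y→5/2; new cluster XY
  updated: d(DT,XY)=17, d(JV,XY)=31/2
step 4: merge (JV,XY) at d=31/2; branch lengths JV→23/4, XY→21/4; new cluster JVXY
  updated: d(DT,JVXY)=141/8
step 5: merge (DT,JVXY) at d=141/8; branch lengths DT→125/16, JVXY→17/16; new cluster DJTVXY
final tree: ((D:1,T:1):125/16,((J:2,V:2):23/4,(X:5/2,Y:5/2):21/4):17/16)
total length: 247/8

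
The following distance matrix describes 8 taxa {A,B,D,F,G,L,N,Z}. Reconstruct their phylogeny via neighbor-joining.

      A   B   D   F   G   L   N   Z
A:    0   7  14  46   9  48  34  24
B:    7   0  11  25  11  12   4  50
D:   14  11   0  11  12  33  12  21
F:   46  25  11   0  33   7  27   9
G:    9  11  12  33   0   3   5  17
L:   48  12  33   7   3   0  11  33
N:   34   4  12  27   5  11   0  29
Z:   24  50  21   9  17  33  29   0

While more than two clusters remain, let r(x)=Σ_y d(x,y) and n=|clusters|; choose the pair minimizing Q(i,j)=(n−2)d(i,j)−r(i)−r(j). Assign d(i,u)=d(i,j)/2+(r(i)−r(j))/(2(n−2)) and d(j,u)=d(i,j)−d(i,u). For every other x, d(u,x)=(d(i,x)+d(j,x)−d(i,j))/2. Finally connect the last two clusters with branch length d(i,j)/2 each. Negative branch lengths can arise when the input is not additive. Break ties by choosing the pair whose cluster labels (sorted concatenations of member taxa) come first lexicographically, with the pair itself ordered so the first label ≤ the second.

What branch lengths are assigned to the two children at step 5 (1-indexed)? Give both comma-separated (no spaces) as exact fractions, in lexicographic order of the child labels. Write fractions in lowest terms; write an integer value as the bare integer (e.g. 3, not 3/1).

67/16,25/8

1. join F+Z (d=9, Q=-287) ⇒ FZ; edges |F|=29/12, |Z|=79/12
  updated: d(A,FZ)=61/2, d(B,FZ)=33, d(D,FZ)=23/2, d(FZ,G)=41/2, d(FZ,L)=31/2, d(FZ,N)=47/2
2. join A+B (d=7, Q=-371/2) ⇒ AB; edges |A|=199/20, |B|=-59/20
  updated: d(AB,D)=9, d(AB,FZ)=113/4, d(AB,G)=13/2, d(AB,L)=53/2, d(AB,N)=31/2
3. join D+FZ (d=23/2, Q=-523/4) ⇒ DFZ; edges |D|=97/32, |FZ|=271/32
  updated: d(AB,DFZ)=103/8, d(DFZ,G)=21/2, d(DFZ,L)=37/2, d(DFZ,N)=12
4. join AB+DFZ (d=103/8, Q=-613/8) ⇒ ABDFZ; edges |AB|=123/16, |DFZ|=83/16
  updated: d(ABDFZ,G)=33/16, d(ABDFZ,L)=257/16, d(ABDFZ,N)=117/16
5. join ABDFZ+N (d=117/16, Q=-273/8) ⇒ ABDFNZ; edges |ABDFZ|=67/16, |N|=25/8
  updated: d(ABDFNZ,G)=-1/8, d(ABDFNZ,L)=79/8
6. join ABDFNZ+G (d=-1/8, Q=-51/4) ⇒ ABDFGNZ; edges |ABDFNZ|=27/8, |G|=-7/2
  updated: d(ABDFGNZ,L)=13/2
7. join ABDFGNZ+L (d=13/2) ⇒ ABDFGLNZ; edges |ABDFGNZ|=13/4, |L|=13/4
final tree: (((((A:199/20,B:-59/20):123/16,(D:97/32,(F:29/12,Z:79/12):271/32):83/16):67/16,N:25/8):27/8,G:-7/2):13/4,L:13/4)
total length: 865/16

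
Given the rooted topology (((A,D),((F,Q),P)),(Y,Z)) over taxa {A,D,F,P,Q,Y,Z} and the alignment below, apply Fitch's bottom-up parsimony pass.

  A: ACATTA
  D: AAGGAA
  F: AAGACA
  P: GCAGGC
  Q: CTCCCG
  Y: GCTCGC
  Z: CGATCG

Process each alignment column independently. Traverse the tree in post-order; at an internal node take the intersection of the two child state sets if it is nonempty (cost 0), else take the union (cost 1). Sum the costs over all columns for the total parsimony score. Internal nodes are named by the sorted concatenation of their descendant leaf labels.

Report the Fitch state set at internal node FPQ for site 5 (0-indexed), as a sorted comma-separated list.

AD@0: {A} ∩ {A} = {A} (intersection, +0)
FQ@0: {A} ∪ {C} = {A,C} (union, +1)
FPQ@0: {A,C} ∪ {G} = {A,C,G} (union, +1)
ADFPQ@0: {A} ∩ {A,C,G} = {A} (intersection, +0)
YZ@0: {G} ∪ {C} = {C,G} (union, +1)
ADFPQYZ@0: {A} ∪ {C,G} = {A,C,G} (union, +1)
AD@1: {C} ∪ {A} = {A,C} (union, +1)
FQ@1: {A} ∪ {T} = {A,T} (union, +1)
FPQ@1: {A,T} ∪ {C} = {A,C,T} (union, +1)
ADFPQ@1: {A,C} ∩ {A,C,T} = {A,C} (intersection, +0)
YZ@1: {C} ∪ {G} = {C,G} (union, +1)
ADFPQYZ@1: {A,C} ∩ {C,G} = {C} (intersection, +0)
AD@2: {A} ∪ {G} = {A,G} (union, +1)
FQ@2: {G} ∪ {C} = {C,G} (union, +1)
FPQ@2: {C,G} ∪ {A} = {A,C,G} (union, +1)
ADFPQ@2: {A,G} ∩ {A,C,G} = {A,G} (intersection, +0)
YZ@2: {T} ∪ {A} = {A,T} (union, +1)
ADFPQYZ@2: {A,G} ∩ {A,T} = {A} (intersection, +0)
AD@3: {T} ∪ {G} = {G,T} (union, +1)
FQ@3: {A} ∪ {C} = {A,C} (union, +1)
FPQ@3: {A,C} ∪ {G} = {A,C,G} (union, +1)
ADFPQ@3: {G,T} ∩ {A,C,G} = {G} (intersection, +0)
YZ@3: {C} ∪ {T} = {C,T} (union, +1)
ADFPQYZ@3: {G} ∪ {C,T} = {C,G,T} (union, +1)
AD@4: {T} ∪ {A} = {A,T} (union, +1)
FQ@4: {C} ∩ {C} = {C} (intersection, +0)
FPQ@4: {C} ∪ {G} = {C,G} (union, +1)
ADFPQ@4: {A,T} ∪ {C,G} = {A,C,G,T} (union, +1)
YZ@4: {G} ∪ {C} = {C,G} (union, +1)
ADFPQYZ@4: {A,C,G,T} ∩ {C,G} = {C,G} (intersection, +0)
AD@5: {A} ∩ {A} = {A} (intersection, +0)
FQ@5: {A} ∪ {G} = {A,G} (union, +1)
FPQ@5: {A,G} ∪ {C} = {A,C,G} (union, +1)
ADFPQ@5: {A} ∩ {A,C,G} = {A} (intersection, +0)
YZ@5: {C} ∪ {G} = {C,G} (union, +1)
ADFPQYZ@5: {A} ∪ {C,G} = {A,C,G} (union, +1)
per-site changes: [4, 4, 4, 5, 4, 4]; total = 25

A,C,G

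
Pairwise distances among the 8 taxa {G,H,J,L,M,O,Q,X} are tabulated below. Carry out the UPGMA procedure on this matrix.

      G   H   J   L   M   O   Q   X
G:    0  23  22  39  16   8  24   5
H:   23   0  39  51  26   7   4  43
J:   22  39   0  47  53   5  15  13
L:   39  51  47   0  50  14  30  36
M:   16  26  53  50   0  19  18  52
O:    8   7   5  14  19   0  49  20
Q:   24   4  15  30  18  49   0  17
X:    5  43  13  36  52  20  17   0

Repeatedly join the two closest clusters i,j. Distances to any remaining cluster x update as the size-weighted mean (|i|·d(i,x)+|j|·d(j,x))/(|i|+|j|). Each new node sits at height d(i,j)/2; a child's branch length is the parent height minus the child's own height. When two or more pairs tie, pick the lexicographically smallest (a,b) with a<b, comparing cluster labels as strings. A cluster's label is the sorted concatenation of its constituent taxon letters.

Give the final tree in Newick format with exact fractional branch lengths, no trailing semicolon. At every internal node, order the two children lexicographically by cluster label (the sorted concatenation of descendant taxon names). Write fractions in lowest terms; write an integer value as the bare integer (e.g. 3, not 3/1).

((((G:5/2,X:5/2):43/8,(J:5/2,O:5/2):43/8):7,((H:2,Q:2):9,M:11):31/8):235/56,L:267/14)

1. join H+Q (d=4) ⇒ HQ; edges |H|=2, |Q|=2
  updated: d(G,HQ)=47/2, d(HQ,J)=27, d(HQ,L)=81/2, d(HQ,M)=22, d(HQ,O)=28, d(HQ,X)=30
2. join G+X (d=5) ⇒ GX; edges |G|=5/2, |X|=5/2
  updated: d(GX,HQ)=107/4, d(GX,J)=35/2, d(GX,L)=75/2, d(GX,M)=34, d(GX,O)=14
3. join J+O (d=5) ⇒ JO; edges |J|=5/2, |O|=5/2
  updated: d(GX,JO)=63/4, d(HQ,JO)=55/2, d(JO,L)=61/2, d(JO,M)=36
4. join GX+JO (d=63/4) ⇒ GJOX; edges |GX|=43/8, |JO|=43/8
  updated: d(GJOX,HQ)=217/8, d(GJOX,L)=34, d(GJOX,M)=35
5. join HQ+M (d=22) ⇒ HMQ; edges |HQ|=9, |M|=11
  updated: d(GJOX,HMQ)=119/4, d(HMQ,L)=131/3
6. join GJOX+HMQ (d=119/4) ⇒ GHJMOQX; edges |GJOX|=7, |HMQ|=31/8
  updated: d(GHJMOQX,L)=267/7
7. join GHJMOQX+L (d=267/7) ⇒ GHJLMOQX; edges |GHJMOQX|=235/56, |L|=267/14
final tree: ((((G:5/2,X:5/2):43/8,(J:5/2,O:5/2):43/8):7,((H:2,Q:2):9,M:11):31/8):235/56,L:267/14)
total length: 2209/28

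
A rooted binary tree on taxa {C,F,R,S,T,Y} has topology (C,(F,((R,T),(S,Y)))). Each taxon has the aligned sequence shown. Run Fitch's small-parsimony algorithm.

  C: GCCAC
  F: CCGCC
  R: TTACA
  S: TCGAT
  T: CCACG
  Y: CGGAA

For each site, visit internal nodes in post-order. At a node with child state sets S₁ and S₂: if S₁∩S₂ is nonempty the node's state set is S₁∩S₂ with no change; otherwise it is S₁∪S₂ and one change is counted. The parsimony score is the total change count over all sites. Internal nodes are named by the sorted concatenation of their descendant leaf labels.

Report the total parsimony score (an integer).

[col 0] RT: children R:{T}, T:{C} ∪→ {C,T}; cost 1
[col 0] SY: children S:{T}, Y:{C} ∪→ {C,T}; cost 1
[col 0] RSTY: children RT:{C,T}, SY:{C,T} ∩→ {C,T}; cost 0
[col 0] FRSTY: children F:{C}, RSTY:{C,T} ∩→ {C}; cost 0
[col 0] CFRSTY: children C:{G}, FRSTY:{C} ∪→ {C,G}; cost 1
[col 1] RT: children R:{T}, T:{C} ∪→ {C,T}; cost 1
[col 1] SY: children S:{C}, Y:{G} ∪→ {C,G}; cost 1
[col 1] RSTY: children RT:{C,T}, SY:{C,G} ∩→ {C}; cost 0
[col 1] FRSTY: children F:{C}, RSTY:{C} ∩→ {C}; cost 0
[col 1] CFRSTY: children C:{C}, FRSTY:{C} ∩→ {C}; cost 0
[col 2] RT: children R:{A}, T:{A} ∩→ {A}; cost 0
[col 2] SY: children S:{G}, Y:{G} ∩→ {G}; cost 0
[col 2] RSTY: children RT:{A}, SY:{G} ∪→ {A,G}; cost 1
[col 2] FRSTY: children F:{G}, RSTY:{A,G} ∩→ {G}; cost 0
[col 2] CFRSTY: children C:{C}, FRSTY:{G} ∪→ {C,G}; cost 1
[col 3] RT: children R:{C}, T:{C} ∩→ {C}; cost 0
[col 3] SY: children S:{A}, Y:{A} ∩→ {A}; cost 0
[col 3] RSTY: children RT:{C}, SY:{A} ∪→ {A,C}; cost 1
[col 3] FRSTY: children F:{C}, RSTY:{A,C} ∩→ {C}; cost 0
[col 3] CFRSTY: children C:{A}, FRSTY:{C} ∪→ {A,C}; cost 1
[col 4] RT: children R:{A}, T:{G} ∪→ {A,G}; cost 1
[col 4] SY: children S:{T}, Y:{A} ∪→ {A,T}; cost 1
[col 4] RSTY: children RT:{A,G}, SY:{A,T} ∩→ {A}; cost 0
[col 4] FRSTY: children F:{C}, RSTY:{A} ∪→ {A,C}; cost 1
[col 4] CFRSTY: children C:{C}, FRSTY:{A,C} ∩→ {C}; cost 0
per-site changes: [3, 2, 2, 2, 3]; total = 12

12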